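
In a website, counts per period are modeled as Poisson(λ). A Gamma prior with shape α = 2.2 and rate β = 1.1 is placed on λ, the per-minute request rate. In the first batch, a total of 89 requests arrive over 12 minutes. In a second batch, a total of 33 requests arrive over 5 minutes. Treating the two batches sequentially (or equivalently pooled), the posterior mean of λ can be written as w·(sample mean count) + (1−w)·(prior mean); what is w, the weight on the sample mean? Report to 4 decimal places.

With a Gamma(shape α, rate β) prior, the Poisson likelihood is conjugate: the posterior is Gamma(α + ΣXᵢ, β + n).
Total number of minutes: n = 12 + 5 = 17.
Posterior mean = (α₀+S)/(β₀+n) = [n/(β₀+n)]·(S/n) + [β₀/(β₀+n)]·(α₀/β₀), so only n and β₀ enter the weight.
Weight on data w = n/(β₀+n) = 17/(1.1+17) = 17/18.1 = 0.9392.

0.9392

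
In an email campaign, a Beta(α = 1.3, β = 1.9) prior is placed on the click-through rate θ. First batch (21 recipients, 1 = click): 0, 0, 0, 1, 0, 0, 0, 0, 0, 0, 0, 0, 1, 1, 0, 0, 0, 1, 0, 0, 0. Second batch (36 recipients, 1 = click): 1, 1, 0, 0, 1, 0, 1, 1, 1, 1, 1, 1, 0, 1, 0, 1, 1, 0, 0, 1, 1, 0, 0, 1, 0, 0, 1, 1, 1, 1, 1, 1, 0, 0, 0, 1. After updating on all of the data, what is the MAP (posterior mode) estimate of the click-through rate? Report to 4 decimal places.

0.4519

The Beta prior is conjugate to a Binomial/Bernoulli likelihood; the update adds successes to α and failures to β.
After batch 1: Beta(1.3+4, 1.9+17) = Beta(5.3, 18.9).
After batch 2: Beta(5.3+22, 18.9+14) = Beta(27.3, 32.9).
Mode of Beta(a,b) for a,b>1 is (a−1)/(a+b−2) = 26.3/58.2 = 0.4519.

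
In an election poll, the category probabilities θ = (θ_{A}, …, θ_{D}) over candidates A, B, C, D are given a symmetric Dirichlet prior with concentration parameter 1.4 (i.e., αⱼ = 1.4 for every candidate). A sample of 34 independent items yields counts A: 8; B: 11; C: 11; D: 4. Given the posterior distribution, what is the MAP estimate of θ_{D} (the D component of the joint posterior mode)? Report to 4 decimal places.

The Dirichlet prior is conjugate to the Multinomial likelihood: each posterior αⱼ = prior αⱼ + observed count nⱼ.
Posterior concentration: (9.4, 12.4, 12.4, 5.4), total = 39.6.
Joint mode component: (α_{D}−1)/(Σα−K) = 4.4/35.6 = 0.1236.

0.1236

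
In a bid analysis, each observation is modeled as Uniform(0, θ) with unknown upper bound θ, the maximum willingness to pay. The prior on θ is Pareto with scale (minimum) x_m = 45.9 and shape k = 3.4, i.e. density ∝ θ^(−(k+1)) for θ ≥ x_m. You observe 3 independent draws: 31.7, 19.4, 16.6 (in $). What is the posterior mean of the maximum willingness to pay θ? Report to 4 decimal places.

54.4000

A Pareto(scale x_m, shape k) prior on the upper bound θ of Uniform(0, θ) is conjugate: posterior is Pareto(max(x_m, max xᵢ), k + n).
Sample maximum = 31.7; prior scale x_m = 45.9 → posterior scale = max = 45.9.
Posterior shape = 3.4 + 3 = 6.4.
E[θ|data] = k·x_m/(k−1) = 6.4·45.9/5.4 = 54.4000.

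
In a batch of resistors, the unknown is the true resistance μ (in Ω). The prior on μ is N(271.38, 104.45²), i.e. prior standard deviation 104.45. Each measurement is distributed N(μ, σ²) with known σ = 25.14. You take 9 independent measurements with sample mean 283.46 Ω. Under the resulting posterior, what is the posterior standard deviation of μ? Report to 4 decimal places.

8.3532

For Normal data with known variance σ², a Normal(μ₀, σ₀²) prior on μ is conjugate. Posterior precision = 1/σ₀² + n/σ²; posterior mean is the precision-weighted average of μ₀ and x̄.
σ₀² = 104.45² = 10909.8025, σ² = 25.14² = 632.0196; σ² + n·σ₀² = 632.0196 + 9·10909.8025 = 98820.2421.
Posterior precision = 1/σ₀² + n/σ² = 1/10909.8025 + 9/632.0196 = (σ² + n·σ₀²)/(σ₀²σ²) = 98820.2421/(10909.8025·632.0196); posterior variance σₙ² = σ₀²σ²/(σ² + n·σ₀²) = 10909.8025·632.0196/98820.2421 = 69.775269.
Posterior SD = √σₙ² = √(10909.8025·632.0196/98820.2421) = 8.3532.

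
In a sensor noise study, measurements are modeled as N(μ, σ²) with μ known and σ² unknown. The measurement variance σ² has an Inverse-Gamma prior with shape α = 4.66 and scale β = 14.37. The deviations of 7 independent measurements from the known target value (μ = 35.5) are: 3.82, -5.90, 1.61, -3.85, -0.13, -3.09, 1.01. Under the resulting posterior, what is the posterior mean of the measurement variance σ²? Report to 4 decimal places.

With known mean μ and an Inverse-Gamma(α, β) prior on σ², the Normal likelihood is conjugate: posterior is Inv-Gamma(α + n/2, β + Σ(xᵢ−μ)²/2).
Σ(xᵢ−μ)² = (3.82)² + (-5.90)² + (1.61)² + (-3.85)² + (-0.13)² + (-3.09)² + (1.01)² = 77.4021.
Posterior: Inv-Gamma(4.66 + 7/2, 14.37 + 77.4021/2) = Inv-Gamma(8.16, 53.07105).
E[σ²|data] = β/(α−1) = 53.07105/7.16 = 7.4122.

7.4122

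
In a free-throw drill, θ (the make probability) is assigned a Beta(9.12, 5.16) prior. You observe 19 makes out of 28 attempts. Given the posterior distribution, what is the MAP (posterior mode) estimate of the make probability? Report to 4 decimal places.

0.6733

The Beta prior is conjugate to a Binomial/Bernoulli likelihood; the update adds successes to α and failures to β.
Posterior: Beta(α+k, β+n−k) = Beta(9.12+19, 5.16+9) = Beta(28.12, 14.16).
Mode of Beta(a,b) for a,b>1 is (a−1)/(a+b−2) = 27.12/40.28 = 0.6733.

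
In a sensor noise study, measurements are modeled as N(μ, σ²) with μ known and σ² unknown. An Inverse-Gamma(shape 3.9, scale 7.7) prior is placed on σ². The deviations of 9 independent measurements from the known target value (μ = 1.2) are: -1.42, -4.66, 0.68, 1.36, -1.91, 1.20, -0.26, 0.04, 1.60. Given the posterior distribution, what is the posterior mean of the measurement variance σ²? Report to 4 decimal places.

3.3217

With known mean μ and an Inverse-Gamma(α, β) prior on σ², the Normal likelihood is conjugate: posterior is Inv-Gamma(α + n/2, β + Σ(xᵢ−μ)²/2).
Σ(xᵢ−μ)² = (-1.42)² + (-4.66)² + (0.68)² + (1.36)² + (-1.91)² + (1.20)² + (-0.26)² + (0.04)² + (1.60)² = 33.7613.
Posterior: Inv-Gamma(3.9 + 9/2, 7.7 + 33.7613/2) = Inv-Gamma(8.40, 24.58065).
E[σ²|data] = β/(α−1) = 24.58065/7.40 = 3.3217.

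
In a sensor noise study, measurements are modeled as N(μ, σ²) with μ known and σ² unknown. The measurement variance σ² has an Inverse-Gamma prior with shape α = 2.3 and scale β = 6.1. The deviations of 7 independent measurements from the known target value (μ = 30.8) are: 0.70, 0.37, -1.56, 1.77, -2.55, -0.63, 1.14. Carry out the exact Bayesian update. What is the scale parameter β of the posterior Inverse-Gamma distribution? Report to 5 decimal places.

13.29620

With known mean μ and an Inverse-Gamma(α, β) prior on σ², the Normal likelihood is conjugate: posterior is Inv-Gamma(α + n/2, β + Σ(xᵢ−μ)²/2).
Σ(xᵢ−μ)² = (0.70)² + (0.37)² + (-1.56)² + (1.77)² + (-2.55)² + (-0.63)² + (1.14)² = 14.3924.
Posterior: Inv-Gamma(2.3 + 7/2, 6.1 + 14.3924/2) = Inv-Gamma(5.80, 13.29620).
Posterior β = 13.29620.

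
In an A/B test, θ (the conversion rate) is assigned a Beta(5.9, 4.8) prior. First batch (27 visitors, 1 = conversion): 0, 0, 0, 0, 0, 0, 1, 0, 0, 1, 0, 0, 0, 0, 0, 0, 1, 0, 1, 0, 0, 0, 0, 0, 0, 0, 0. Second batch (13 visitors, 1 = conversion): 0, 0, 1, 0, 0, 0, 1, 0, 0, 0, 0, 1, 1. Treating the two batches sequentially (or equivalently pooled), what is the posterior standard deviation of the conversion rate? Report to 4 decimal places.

0.0620

The Beta prior is conjugate to a Binomial/Bernoulli likelihood; the update adds successes to α and failures to β.
After batch 1: Beta(5.9+4, 4.8+23) = Beta(9.9, 27.8).
After batch 2: Beta(9.9+4, 27.8+9) = Beta(13.9, 36.8).
Var = αβ/((α+β)²(α+β+1)) = 13.9·36.8/(50.7²·51.7) = 0.00384907; SD = √0.00384907 = 0.0620.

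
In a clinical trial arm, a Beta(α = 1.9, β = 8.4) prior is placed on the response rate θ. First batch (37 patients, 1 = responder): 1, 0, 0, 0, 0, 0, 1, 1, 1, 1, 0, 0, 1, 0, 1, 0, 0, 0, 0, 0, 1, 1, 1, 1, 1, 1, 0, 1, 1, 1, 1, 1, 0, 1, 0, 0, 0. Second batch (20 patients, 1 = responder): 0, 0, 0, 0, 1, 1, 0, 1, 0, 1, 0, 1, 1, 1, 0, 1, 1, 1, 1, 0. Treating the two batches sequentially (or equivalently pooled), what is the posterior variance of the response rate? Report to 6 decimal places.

0.003650

The Beta prior is conjugate to a Binomial/Bernoulli likelihood; the update adds successes to α and failures to β.
After batch 1: Beta(1.9+19, 8.4+18) = Beta(20.9, 26.4).
After batch 2: Beta(20.9+11, 26.4+9) = Beta(31.9, 35.4).
Var = αβ/((α+β)²(α+β+1)) = 31.9·35.4/(67.3²·68.3) = 0.003650.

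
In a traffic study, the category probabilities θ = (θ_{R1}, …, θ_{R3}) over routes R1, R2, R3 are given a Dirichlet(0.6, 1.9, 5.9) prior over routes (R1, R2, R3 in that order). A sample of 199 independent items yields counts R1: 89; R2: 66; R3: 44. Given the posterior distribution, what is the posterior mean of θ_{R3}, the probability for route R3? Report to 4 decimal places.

The Dirichlet prior is conjugate to the Multinomial likelihood: each posterior αⱼ = prior αⱼ + observed count nⱼ.
Posterior concentration: (89.6, 67.9, 49.9), total = 207.4.
E[θ_{R3}|data] = α_{R3}/Σα = 49.9/207.4 = 0.2406.

0.2406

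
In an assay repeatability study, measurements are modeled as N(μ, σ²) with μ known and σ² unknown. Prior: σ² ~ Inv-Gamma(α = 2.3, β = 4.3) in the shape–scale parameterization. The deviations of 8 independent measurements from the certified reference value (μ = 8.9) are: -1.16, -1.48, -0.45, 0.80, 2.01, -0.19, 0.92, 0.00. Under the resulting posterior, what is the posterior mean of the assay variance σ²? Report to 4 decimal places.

With known mean μ and an Inverse-Gamma(α, β) prior on σ², the Normal likelihood is conjugate: posterior is Inv-Gamma(α + n/2, β + Σ(xᵢ−μ)²/2).
Σ(xᵢ−μ)² = (-1.16)² + (-1.48)² + (-0.45)² + (0.80)² + (2.01)² + (-0.19)² + (0.92)² + (0.00)² = 9.3011.
Posterior: Inv-Gamma(2.3 + 8/2, 4.3 + 9.3011/2) = Inv-Gamma(6.30, 8.95055).
E[σ²|data] = β/(α−1) = 8.95055/5.30 = 1.6888.

1.6888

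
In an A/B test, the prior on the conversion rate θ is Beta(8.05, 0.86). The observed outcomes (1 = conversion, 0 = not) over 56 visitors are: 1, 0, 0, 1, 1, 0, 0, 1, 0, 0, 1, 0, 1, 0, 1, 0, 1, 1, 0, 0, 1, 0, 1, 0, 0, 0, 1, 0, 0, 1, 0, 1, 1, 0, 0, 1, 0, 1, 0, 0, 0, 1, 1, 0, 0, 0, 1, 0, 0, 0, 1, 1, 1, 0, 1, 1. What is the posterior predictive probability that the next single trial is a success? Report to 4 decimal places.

The Beta prior is conjugate to a Binomial/Bernoulli likelihood; the update adds successes to α and failures to β.
Posterior: Beta(α+k, β+n−k) = Beta(8.05+25, 0.86+31) = Beta(33.05, 31.86).
For a single future Bernoulli trial, P(success | data) = α/(α+β) = 0.5092.

0.5092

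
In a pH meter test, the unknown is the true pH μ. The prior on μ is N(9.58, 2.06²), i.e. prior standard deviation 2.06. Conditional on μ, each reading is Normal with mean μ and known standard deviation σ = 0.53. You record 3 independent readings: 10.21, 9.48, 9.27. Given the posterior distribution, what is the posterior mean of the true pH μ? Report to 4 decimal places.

For Normal data with known variance σ², a Normal(μ₀, σ₀²) prior on μ is conjugate. Posterior precision = 1/σ₀² + n/σ²; posterior mean is the precision-weighted average of μ₀ and x̄.
Σxᵢ = 10.21 + 9.48 + 9.27 = 28.96, so n·x̄ = 28.96.
σ₀² = 2.06² = 4.2436, σ² = 0.53² = 0.2809; σ² + n·σ₀² = 0.2809 + 3·4.2436 = 13.0117.
Posterior mean = (μ₀/σ₀² + n·x̄/σ²)/(1/σ₀² + n/σ²) = (σ²·μ₀ + σ₀²·n·x̄)/(σ² + n·σ₀²) = (0.2809·9.58 + 4.2436·28.96)/13.0117 = 125.585678/13.0117 = 9.6518.

9.6518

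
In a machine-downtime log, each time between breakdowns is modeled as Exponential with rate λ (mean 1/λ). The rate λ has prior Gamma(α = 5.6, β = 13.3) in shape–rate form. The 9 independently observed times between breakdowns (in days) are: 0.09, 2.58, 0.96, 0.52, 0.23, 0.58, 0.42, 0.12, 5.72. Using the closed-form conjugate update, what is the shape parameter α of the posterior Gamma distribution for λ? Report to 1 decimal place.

With a Gamma(shape α, rate β) prior on the exponential rate λ, the posterior after n observations with total T = Σxᵢ is Gamma(α+n, β+T).
Sum of observations T = 11.22 days; n = 9.
Posterior: Gamma(5.6+9, 13.3+11.22) = Gamma(14.6, 24.52).
Posterior α = 14.6.

14.6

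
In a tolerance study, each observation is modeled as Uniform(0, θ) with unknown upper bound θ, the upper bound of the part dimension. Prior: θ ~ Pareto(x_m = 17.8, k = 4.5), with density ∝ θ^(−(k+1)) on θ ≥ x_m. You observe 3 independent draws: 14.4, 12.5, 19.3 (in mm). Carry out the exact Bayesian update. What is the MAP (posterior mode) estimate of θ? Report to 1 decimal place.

A Pareto(scale x_m, shape k) prior on the upper bound θ of Uniform(0, θ) is conjugate: posterior is Pareto(max(x_m, max xᵢ), k + n).
Sample maximum = 19.3; prior scale x_m = 17.8 → posterior scale = max = 19.3.
Posterior shape = 4.5 + 3 = 7.5.
The Pareto density is decreasing on [x_m, ∞), so the mode is x_m = 19.3.

19.3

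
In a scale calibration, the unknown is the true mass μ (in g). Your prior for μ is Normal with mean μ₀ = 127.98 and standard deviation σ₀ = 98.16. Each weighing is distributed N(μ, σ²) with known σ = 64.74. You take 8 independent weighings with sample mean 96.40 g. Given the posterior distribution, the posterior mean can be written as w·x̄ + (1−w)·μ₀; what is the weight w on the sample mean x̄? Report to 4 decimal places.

For Normal data with known variance σ², a Normal(μ₀, σ₀²) prior on μ is conjugate. Posterior precision = 1/σ₀² + n/σ²; posterior mean is the precision-weighted average of μ₀ and x̄.
σ₀² = 98.16² = 9635.3856, σ² = 64.74² = 4191.2676. Prior precision 1/σ₀² = 1/9635.3856; data precision n/σ² = 8/4191.2676.
w = (n/σ²)/(1/σ₀² + n/σ²) = n·σ₀²/(σ² + n·σ₀²) = 8·9635.3856/(4191.2676 + 8·9635.3856) = 77083.0848/81274.3524 = 0.9484.

0.9484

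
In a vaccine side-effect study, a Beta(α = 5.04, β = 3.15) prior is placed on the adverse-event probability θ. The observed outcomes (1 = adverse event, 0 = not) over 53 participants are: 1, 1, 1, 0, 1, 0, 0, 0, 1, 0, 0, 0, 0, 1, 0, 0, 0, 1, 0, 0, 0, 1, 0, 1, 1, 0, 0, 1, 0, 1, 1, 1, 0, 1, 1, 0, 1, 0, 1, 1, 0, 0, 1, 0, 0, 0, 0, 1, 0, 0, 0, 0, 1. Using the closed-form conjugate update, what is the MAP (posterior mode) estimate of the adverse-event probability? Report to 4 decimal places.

0.4399

The Beta prior is conjugate to a Binomial/Bernoulli likelihood; the update adds successes to α and failures to β.
Posterior: Beta(α+k, β+n−k) = Beta(5.04+22, 3.15+31) = Beta(27.04, 34.15).
Mode of Beta(a,b) for a,b>1 is (a−1)/(a+b−2) = 26.04/59.19 = 0.4399.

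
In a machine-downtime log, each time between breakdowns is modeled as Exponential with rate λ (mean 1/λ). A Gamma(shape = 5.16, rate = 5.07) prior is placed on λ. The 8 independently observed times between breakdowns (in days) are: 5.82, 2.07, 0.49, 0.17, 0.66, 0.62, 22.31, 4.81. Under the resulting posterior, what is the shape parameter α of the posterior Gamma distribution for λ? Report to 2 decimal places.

With a Gamma(shape α, rate β) prior on the exponential rate λ, the posterior after n observations with total T = Σxᵢ is Gamma(α+n, β+T).
Sum of observations T = 36.95 days; n = 8.
Posterior: Gamma(5.16+8, 5.07+36.95) = Gamma(13.16, 42.02).
Posterior α = 13.16.

13.16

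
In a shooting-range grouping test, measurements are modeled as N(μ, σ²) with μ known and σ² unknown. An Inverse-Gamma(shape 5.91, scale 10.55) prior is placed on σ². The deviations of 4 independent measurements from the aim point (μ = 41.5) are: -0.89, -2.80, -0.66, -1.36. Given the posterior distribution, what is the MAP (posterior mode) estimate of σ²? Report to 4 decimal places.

1.7967

With known mean μ and an Inverse-Gamma(α, β) prior on σ², the Normal likelihood is conjugate: posterior is Inv-Gamma(α + n/2, β + Σ(xᵢ−μ)²/2).
Σ(xᵢ−μ)² = (-0.89)² + (-2.80)² + (-0.66)² + (-1.36)² = 10.9173.
Posterior: Inv-Gamma(5.91 + 4/2, 10.55 + 10.9173/2) = Inv-Gamma(7.91, 16.00865).
Mode = β/(α+1) = 16.00865/8.91 = 1.7967.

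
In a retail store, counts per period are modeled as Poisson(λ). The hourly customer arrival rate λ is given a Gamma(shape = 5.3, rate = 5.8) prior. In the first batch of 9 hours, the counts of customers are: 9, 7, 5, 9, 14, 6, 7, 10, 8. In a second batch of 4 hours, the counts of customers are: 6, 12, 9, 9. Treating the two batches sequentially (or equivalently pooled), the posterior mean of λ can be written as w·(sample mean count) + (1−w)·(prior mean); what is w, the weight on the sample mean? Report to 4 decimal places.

0.6915

With a Gamma(shape α, rate β) prior, the Poisson likelihood is conjugate: the posterior is Gamma(α + ΣXᵢ, β + n).
Total number of hours: n = 9 + 4 = 13.
Posterior mean = (α₀+S)/(β₀+n) = [n/(β₀+n)]·(S/n) + [β₀/(β₀+n)]·(α₀/β₀), so only n and β₀ enter the weight.
Weight on data w = n/(β₀+n) = 13/(5.8+13) = 13/18.8 = 0.6915.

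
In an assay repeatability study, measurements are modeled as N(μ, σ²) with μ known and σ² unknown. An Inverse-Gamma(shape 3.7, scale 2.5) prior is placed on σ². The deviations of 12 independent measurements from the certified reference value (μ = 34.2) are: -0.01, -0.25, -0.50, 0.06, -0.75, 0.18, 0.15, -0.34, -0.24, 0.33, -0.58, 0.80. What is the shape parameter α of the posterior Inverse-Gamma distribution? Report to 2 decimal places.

With known mean μ and an Inverse-Gamma(α, β) prior on σ², the Normal likelihood is conjugate: posterior is Inv-Gamma(α + n/2, β + Σ(xᵢ−μ)²/2).
Σ(xᵢ−μ)² = (-0.01)² + (-0.25)² + (-0.50)² + (0.06)² + (-0.75)² + (0.18)² + (0.15)² + (-0.34)² + (-0.24)² + (0.33)² + (-0.58)² + (0.80)² = 2.1921.
Posterior: Inv-Gamma(3.7 + 12/2, 2.5 + 2.1921/2) = Inv-Gamma(9.70, 3.59605).
Posterior α = 9.70.

9.70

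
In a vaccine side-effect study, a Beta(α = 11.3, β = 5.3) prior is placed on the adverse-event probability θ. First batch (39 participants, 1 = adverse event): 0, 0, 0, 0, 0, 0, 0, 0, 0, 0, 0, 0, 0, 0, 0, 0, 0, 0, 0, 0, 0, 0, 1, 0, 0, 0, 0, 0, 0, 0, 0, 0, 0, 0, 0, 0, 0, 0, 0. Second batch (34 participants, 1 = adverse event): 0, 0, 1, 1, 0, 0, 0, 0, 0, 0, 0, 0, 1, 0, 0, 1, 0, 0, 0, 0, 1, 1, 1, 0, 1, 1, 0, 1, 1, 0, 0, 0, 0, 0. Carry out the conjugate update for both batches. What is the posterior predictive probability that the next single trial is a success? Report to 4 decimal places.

0.2600

The Beta prior is conjugate to a Binomial/Bernoulli likelihood; the update adds successes to α and failures to β.
After batch 1: Beta(11.3+1, 5.3+38) = Beta(12.3, 43.3).
After batch 2: Beta(12.3+11, 43.3+23) = Beta(23.3, 66.3).
For a single future Bernoulli trial, P(success | data) = α/(α+β) = 0.2600.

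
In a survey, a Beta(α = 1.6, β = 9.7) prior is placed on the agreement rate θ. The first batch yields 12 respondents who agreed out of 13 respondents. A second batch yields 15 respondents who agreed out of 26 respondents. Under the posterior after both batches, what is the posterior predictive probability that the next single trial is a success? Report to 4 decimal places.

The Beta prior is conjugate to a Binomial/Bernoulli likelihood; the update adds successes to α and failures to β.
After batch 1: Beta(1.6+12, 9.7+1) = Beta(13.6, 10.7).
After batch 2: Beta(13.6+15, 10.7+11) = Beta(28.6, 21.7).
For a single future Bernoulli trial, P(success | data) = α/(α+β) = 0.5686.

0.5686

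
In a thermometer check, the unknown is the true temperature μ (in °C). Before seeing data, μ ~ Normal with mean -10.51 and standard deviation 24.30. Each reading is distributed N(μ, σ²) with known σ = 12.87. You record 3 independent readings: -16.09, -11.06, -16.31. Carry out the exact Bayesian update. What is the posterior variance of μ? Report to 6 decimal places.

50.491242

For Normal data with known variance σ², a Normal(μ₀, σ₀²) prior on μ is conjugate. Posterior precision = 1/σ₀² + n/σ²; posterior mean is the precision-weighted average of μ₀ and x̄.
σ₀² = 24.30² = 590.49, σ² = 12.87² = 165.6369; σ² + n·σ₀² = 165.6369 + 3·590.49 = 1937.1069.
Posterior precision = 1/σ₀² + n/σ² = 1/590.49 + 3/165.6369 = (σ² + n·σ₀²)/(σ₀²σ²) = 1937.1069/(590.49·165.6369); posterior variance σₙ² = σ₀²σ²/(σ² + n·σ₀²) = 590.49·165.6369/1937.1069 = 50.491242.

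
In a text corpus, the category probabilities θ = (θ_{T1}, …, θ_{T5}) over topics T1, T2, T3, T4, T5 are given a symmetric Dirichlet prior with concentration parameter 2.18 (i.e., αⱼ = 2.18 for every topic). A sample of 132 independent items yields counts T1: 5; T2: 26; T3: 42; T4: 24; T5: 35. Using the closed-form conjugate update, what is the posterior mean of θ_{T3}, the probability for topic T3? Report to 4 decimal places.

0.3092

The Dirichlet prior is conjugate to the Multinomial likelihood: each posterior αⱼ = prior αⱼ + observed count nⱼ.
Posterior concentration: (7.18, 28.18, 44.18, 26.18, 37.18), total = 142.90.
E[θ_{T3}|data] = α_{T3}/Σα = 44.18/142.90 = 0.3092.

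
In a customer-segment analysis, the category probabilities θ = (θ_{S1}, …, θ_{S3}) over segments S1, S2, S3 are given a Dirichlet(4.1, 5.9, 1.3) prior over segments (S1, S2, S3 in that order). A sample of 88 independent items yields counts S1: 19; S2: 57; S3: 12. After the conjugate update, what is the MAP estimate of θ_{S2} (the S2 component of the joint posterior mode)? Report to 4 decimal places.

The Dirichlet prior is conjugate to the Multinomial likelihood: each posterior αⱼ = prior αⱼ + observed count nⱼ.
Posterior concentration: (23.1, 62.9, 13.3), total = 99.3.
Joint mode component: (α_{S2}−1)/(Σα−K) = 61.9/96.3 = 0.6428.

0.6428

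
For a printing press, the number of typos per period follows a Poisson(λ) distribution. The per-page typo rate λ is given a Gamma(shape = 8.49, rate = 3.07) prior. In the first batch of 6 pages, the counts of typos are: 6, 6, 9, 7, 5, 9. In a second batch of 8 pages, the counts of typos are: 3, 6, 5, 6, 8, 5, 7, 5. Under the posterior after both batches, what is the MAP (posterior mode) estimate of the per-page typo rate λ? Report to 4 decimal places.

With a Gamma(shape α, rate β) prior, the Poisson likelihood is conjugate: the posterior is Gamma(α + ΣXᵢ, β + n).
Batch 1: sum of counts S = 42 over n = 6 pages.
After batch 1: Gamma(α+S, β+n) = Gamma(8.49+42, 3.07+6) = Gamma(50.49, 9.07).
Batch 2: sum of counts S = 45 over n = 8 pages.
After batch 2: Gamma(α+S, β+n) = Gamma(50.49+45, 9.07+8) = Gamma(95.49, 17.07).
Mode of Gamma(α,β) for α≥1 is (α−1)/β = 94.49/17.07 = 5.5354.

5.5354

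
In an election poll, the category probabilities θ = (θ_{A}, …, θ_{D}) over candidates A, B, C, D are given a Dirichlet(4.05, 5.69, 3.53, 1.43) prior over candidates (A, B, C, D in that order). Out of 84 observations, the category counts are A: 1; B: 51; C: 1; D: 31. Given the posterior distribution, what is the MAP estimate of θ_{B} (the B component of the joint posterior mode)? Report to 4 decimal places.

0.5881

The Dirichlet prior is conjugate to the Multinomial likelihood: each posterior αⱼ = prior αⱼ + observed count nⱼ.
Posterior concentration: (5.05, 56.69, 4.53, 32.43), total = 98.70.
Joint mode component: (α_{B}−1)/(Σα−K) = 55.69/94.70 = 0.5881.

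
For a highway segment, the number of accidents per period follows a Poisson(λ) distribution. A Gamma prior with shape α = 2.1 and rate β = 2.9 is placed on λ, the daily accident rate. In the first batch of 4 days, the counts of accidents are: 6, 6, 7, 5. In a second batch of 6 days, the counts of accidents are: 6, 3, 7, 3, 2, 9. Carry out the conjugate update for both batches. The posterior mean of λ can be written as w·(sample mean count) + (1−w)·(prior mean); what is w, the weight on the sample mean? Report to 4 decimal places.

0.7752

With a Gamma(shape α, rate β) prior, the Poisson likelihood is conjugate: the posterior is Gamma(α + ΣXᵢ, β + n).
Total number of days: n = 4 + 6 = 10.
Posterior mean = (α₀+S)/(β₀+n) = [n/(β₀+n)]·(S/n) + [β₀/(β₀+n)]·(α₀/β₀), so only n and β₀ enter the weight.
Weight on data w = n/(β₀+n) = 10/(2.9+10) = 10/12.9 = 0.7752.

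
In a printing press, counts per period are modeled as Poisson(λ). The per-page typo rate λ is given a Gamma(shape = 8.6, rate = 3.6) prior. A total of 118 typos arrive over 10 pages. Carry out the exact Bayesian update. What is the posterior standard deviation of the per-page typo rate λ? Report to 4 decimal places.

0.8273

With a Gamma(shape α, rate β) prior, the Poisson likelihood is conjugate: the posterior is Gamma(α + ΣXᵢ, β + n).
Posterior: Gamma(α+S, β+n) = Gamma(8.6+118, 3.6+10) = Gamma(126.6, 13.6).
SD = √α/β = √126.6/13.6 = 0.8273.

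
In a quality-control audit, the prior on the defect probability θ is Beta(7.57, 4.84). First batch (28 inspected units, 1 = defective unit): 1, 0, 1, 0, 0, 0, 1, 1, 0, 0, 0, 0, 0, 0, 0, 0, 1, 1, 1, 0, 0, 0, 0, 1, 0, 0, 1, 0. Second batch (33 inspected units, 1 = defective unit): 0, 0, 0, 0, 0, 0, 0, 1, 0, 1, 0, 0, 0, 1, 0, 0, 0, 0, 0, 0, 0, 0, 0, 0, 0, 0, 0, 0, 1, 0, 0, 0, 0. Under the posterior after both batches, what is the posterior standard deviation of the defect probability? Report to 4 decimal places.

0.0521

The Beta prior is conjugate to a Binomial/Bernoulli likelihood; the update adds successes to α and failures to β.
After batch 1: Beta(7.57+9, 4.84+19) = Beta(16.57, 23.84).
After batch 2: Beta(16.57+4, 23.84+29) = Beta(20.57, 52.84).
Var = αβ/((α+β)²(α+β+1)) = 20.57·52.84/(73.41²·74.41) = 0.00271054; SD = √0.00271054 = 0.0521.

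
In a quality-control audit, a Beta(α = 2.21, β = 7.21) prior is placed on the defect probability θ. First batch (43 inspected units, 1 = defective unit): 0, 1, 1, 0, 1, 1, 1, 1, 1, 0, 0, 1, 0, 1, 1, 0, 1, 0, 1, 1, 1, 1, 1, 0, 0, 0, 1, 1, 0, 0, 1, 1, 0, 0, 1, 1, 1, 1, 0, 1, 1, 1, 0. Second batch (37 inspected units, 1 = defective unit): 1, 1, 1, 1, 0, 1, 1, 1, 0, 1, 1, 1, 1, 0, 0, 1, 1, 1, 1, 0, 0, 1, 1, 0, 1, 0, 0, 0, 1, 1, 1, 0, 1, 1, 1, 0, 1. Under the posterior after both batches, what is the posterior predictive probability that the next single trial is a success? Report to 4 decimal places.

The Beta prior is conjugate to a Binomial/Bernoulli likelihood; the update adds successes to α and failures to β.
After batch 1: Beta(2.21+27, 7.21+16) = Beta(29.21, 23.21).
After batch 2: Beta(29.21+25, 23.21+12) = Beta(54.21, 35.21).
For a single future Bernoulli trial, P(success | data) = α/(α+β) = 0.6062.

0.6062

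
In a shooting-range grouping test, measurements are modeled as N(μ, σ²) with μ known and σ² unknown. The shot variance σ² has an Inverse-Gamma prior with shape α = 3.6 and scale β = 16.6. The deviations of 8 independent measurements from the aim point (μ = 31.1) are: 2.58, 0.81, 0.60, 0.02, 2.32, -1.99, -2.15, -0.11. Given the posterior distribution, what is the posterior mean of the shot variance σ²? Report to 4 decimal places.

4.1553

With known mean μ and an Inverse-Gamma(α, β) prior on σ², the Normal likelihood is conjugate: posterior is Inv-Gamma(α + n/2, β + Σ(xᵢ−μ)²/2).
Σ(xᵢ−μ)² = (2.58)² + (0.81)² + (0.60)² + (0.02)² + (2.32)² + (-1.99)² + (-2.15)² + (-0.11)² = 21.6500.
Posterior: Inv-Gamma(3.6 + 8/2, 16.6 + 21.6500/2) = Inv-Gamma(7.60, 27.42500).
E[σ²|data] = β/(α−1) = 27.42500/6.60 = 4.1553.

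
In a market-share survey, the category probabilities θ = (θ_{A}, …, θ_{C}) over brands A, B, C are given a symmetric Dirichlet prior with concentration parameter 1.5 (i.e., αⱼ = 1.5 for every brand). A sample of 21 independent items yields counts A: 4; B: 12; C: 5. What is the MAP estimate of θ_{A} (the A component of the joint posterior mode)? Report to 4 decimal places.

0.2000

The Dirichlet prior is conjugate to the Multinomial likelihood: each posterior αⱼ = prior αⱼ + observed count nⱼ.
Posterior concentration: (5.5, 13.5, 6.5), total = 25.5.
Joint mode component: (α_{A}−1)/(Σα−K) = 4.5/22.5 = 0.2000.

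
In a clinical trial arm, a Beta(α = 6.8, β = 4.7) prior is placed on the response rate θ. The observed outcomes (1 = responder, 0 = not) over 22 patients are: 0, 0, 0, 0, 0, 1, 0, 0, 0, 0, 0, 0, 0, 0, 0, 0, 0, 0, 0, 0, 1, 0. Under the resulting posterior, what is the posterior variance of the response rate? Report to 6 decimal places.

The Beta prior is conjugate to a Binomial/Bernoulli likelihood; the update adds successes to α and failures to β.
Posterior: Beta(α+k, β+n−k) = Beta(6.8+2, 4.7+20) = Beta(8.8, 24.7).
Var = αβ/((α+β)²(α+β+1)) = 8.8·24.7/(33.5²·34.5) = 0.005614.

0.005614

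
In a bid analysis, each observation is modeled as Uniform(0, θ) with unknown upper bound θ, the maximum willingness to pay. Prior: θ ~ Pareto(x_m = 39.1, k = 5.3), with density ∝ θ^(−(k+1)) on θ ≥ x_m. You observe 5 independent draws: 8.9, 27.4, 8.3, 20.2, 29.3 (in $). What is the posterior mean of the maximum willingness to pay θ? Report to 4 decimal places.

A Pareto(scale x_m, shape k) prior on the upper bound θ of Uniform(0, θ) is conjugate: posterior is Pareto(max(x_m, max xᵢ), k + n).
Sample maximum = 29.3; prior scale x_m = 39.1 → posterior scale = max = 39.1.
Posterior shape = 5.3 + 5 = 10.3.
E[θ|data] = k·x_m/(k−1) = 10.3·39.1/9.3 = 43.3043.

43.3043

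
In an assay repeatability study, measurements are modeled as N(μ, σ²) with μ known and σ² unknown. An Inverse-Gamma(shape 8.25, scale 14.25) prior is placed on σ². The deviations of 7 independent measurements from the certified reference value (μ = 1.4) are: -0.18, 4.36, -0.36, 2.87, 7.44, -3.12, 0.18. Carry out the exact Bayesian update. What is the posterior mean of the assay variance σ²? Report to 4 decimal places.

With known mean μ and an Inverse-Gamma(α, β) prior on σ², the Normal likelihood is conjugate: posterior is Inv-Gamma(α + n/2, β + Σ(xᵢ−μ)²/2).
Σ(xᵢ−μ)² = (-0.18)² + (4.36)² + (-0.36)² + (2.87)² + (7.44)² + (-3.12)² + (0.18)² = 92.5289.
Posterior: Inv-Gamma(8.25 + 7/2, 14.25 + 92.5289/2) = Inv-Gamma(11.75, 60.51445).
E[σ²|data] = β/(α−1) = 60.51445/10.75 = 5.6293.

5.6293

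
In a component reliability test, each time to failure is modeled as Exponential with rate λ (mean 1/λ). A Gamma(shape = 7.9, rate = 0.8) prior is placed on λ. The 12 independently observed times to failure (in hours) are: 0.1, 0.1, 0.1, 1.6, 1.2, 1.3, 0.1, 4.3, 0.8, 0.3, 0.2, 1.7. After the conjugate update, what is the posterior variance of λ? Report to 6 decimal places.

0.125346

With a Gamma(shape α, rate β) prior on the exponential rate λ, the posterior after n observations with total T = Σxᵢ is Gamma(α+n, β+T).
Sum of observations T = 11.8 hours; n = 12.
Posterior: Gamma(7.9+12, 0.8+11.8) = Gamma(19.9, 12.6).
Var = α/β² = 0.125346.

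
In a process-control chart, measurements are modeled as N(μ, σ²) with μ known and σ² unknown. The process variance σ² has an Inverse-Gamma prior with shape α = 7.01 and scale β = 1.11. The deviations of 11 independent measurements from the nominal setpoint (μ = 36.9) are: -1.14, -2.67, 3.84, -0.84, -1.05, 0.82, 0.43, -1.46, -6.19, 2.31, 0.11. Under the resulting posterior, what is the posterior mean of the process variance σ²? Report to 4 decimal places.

With known mean μ and an Inverse-Gamma(α, β) prior on σ², the Normal likelihood is conjugate: posterior is Inv-Gamma(α + n/2, β + Σ(xᵢ−μ)²/2).
Σ(xᵢ−μ)² = (-1.14)² + (-2.67)² + (3.84)² + (-0.84)² + (-1.05)² + (0.82)² + (0.43)² + (-1.46)² + (-6.19)² + (2.31)² + (0.11)² = 71.6354.
Posterior: Inv-Gamma(7.01 + 11/2, 1.11 + 71.6354/2) = Inv-Gamma(12.51, 36.92770).
E[σ²|data] = β/(α−1) = 36.92770/11.51 = 3.2083.

3.2083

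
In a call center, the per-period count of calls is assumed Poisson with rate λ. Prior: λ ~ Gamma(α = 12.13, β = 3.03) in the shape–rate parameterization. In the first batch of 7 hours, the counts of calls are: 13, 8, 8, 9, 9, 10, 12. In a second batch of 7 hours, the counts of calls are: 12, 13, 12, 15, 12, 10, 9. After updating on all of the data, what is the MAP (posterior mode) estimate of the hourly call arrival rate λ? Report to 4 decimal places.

9.5790

With a Gamma(shape α, rate β) prior, the Poisson likelihood is conjugate: the posterior is Gamma(α + ΣXᵢ, β + n).
Batch 1: sum of counts S = 69 over n = 7 hours.
After batch 1: Gamma(α+S, β+n) = Gamma(12.13+69, 3.03+7) = Gamma(81.13, 10.03).
Batch 2: sum of counts S = 83 over n = 7 hours.
After batch 2: Gamma(α+S, β+n) = Gamma(81.13+83, 10.03+7) = Gamma(164.13, 17.03).
Mode of Gamma(α,β) for α≥1 is (α−1)/β = 163.13/17.03 = 9.5790.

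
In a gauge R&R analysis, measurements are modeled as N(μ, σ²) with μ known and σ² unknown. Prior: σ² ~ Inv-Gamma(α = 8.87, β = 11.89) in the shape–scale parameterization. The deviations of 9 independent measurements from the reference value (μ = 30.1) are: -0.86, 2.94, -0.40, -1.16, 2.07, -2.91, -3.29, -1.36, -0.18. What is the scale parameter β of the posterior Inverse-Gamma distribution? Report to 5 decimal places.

30.06395

With known mean μ and an Inverse-Gamma(α, β) prior on σ², the Normal likelihood is conjugate: posterior is Inv-Gamma(α + n/2, β + Σ(xᵢ−μ)²/2).
Σ(xᵢ−μ)² = (-0.86)² + (2.94)² + (-0.40)² + (-1.16)² + (2.07)² + (-2.91)² + (-3.29)² + (-1.36)² + (-0.18)² = 36.3479.
Posterior: Inv-Gamma(8.87 + 9/2, 11.89 + 36.3479/2) = Inv-Gamma(13.37, 30.06395).
Posterior β = 30.06395.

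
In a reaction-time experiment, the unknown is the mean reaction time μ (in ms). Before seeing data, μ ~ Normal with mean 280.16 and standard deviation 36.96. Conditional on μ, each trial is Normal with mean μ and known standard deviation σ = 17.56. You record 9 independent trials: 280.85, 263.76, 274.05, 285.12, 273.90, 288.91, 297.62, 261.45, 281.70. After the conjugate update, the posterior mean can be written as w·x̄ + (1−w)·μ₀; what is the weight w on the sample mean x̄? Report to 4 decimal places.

For Normal data with known variance σ², a Normal(μ₀, σ₀²) prior on μ is conjugate. Posterior precision = 1/σ₀² + n/σ²; posterior mean is the precision-weighted average of μ₀ and x̄.
σ₀² = 36.96² = 1366.0416, σ² = 17.56² = 308.3536. Prior precision 1/σ₀² = 1/1366.0416; data precision n/σ² = 9/308.3536.
w = (n/σ²)/(1/σ₀² + n/σ²) = n·σ₀²/(σ² + n·σ₀²) = 9·1366.0416/(308.3536 + 9·1366.0416) = 12294.3744/12602.728 = 0.9755.

0.9755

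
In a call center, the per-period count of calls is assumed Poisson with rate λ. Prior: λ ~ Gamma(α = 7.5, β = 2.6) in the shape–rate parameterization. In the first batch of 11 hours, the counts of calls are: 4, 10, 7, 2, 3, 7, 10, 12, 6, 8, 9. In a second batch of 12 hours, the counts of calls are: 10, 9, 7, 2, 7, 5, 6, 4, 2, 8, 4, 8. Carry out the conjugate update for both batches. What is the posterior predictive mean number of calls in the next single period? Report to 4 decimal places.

6.1523

With a Gamma(shape α, rate β) prior, the Poisson likelihood is conjugate: the posterior is Gamma(α + ΣXᵢ, β + n).
Batch 1: sum of counts S = 78 over n = 11 hours.
After batch 1: Gamma(α+S, β+n) = Gamma(7.5+78, 2.6+11) = Gamma(85.5, 13.6).
Batch 2: sum of counts S = 72 over n = 12 hours.
After batch 2: Gamma(α+S, β+n) = Gamma(85.5+72, 13.6+12) = Gamma(157.5, 25.6).
The predictive distribution for one future period is NegBinom with mean α/β = 6.1523.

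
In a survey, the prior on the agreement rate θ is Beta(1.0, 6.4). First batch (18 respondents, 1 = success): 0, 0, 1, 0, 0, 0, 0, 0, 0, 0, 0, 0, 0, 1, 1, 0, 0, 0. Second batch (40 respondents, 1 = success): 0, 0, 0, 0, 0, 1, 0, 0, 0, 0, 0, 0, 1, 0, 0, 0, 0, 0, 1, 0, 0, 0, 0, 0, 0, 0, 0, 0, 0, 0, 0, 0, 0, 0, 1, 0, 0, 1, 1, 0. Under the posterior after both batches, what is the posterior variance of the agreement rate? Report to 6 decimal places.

0.001951

The Beta prior is conjugate to a Binomial/Bernoulli likelihood; the update adds successes to α and failures to β.
After batch 1: Beta(1.0+3, 6.4+15) = Beta(4.0, 21.4).
After batch 2: Beta(4.0+6, 21.4+34) = Beta(10.0, 55.4).
Var = αβ/((α+β)²(α+β+1)) = 10.0·55.4/(65.4²·66.4) = 0.001951.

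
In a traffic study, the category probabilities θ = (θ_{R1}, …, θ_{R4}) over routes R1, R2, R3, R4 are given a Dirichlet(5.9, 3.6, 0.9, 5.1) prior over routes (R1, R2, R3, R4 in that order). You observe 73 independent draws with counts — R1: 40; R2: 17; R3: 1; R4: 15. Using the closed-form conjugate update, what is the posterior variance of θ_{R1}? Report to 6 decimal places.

0.002789

The Dirichlet prior is conjugate to the Multinomial likelihood: each posterior αⱼ = prior αⱼ + observed count nⱼ.
Posterior concentration: (45.9, 20.6, 1.9, 20.1), total = 88.5.
Var[θ_j] = α_j(Σα−α_j)/((Σα)²(Σα+1)) = 45.9·42.6/(88.5²·89.5) = 0.002789.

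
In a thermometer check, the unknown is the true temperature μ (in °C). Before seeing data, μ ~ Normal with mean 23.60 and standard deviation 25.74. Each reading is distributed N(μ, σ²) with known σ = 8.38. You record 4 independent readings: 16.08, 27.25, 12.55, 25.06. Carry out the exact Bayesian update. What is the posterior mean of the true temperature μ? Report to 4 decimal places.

For Normal data with known variance σ², a Normal(μ₀, σ₀²) prior on μ is conjugate. Posterior precision = 1/σ₀² + n/σ²; posterior mean is the precision-weighted average of μ₀ and x̄.
Σxᵢ = 16.08 + 27.25 + 12.55 + 25.06 = 80.94, so n·x̄ = 80.94.
σ₀² = 25.74² = 662.5476, σ² = 8.38² = 70.2244; σ² + n·σ₀² = 70.2244 + 4·662.5476 = 2720.4148.
Posterior mean = (μ₀/σ₀² + n·x̄/σ²)/(1/σ₀² + n/σ²) = (σ²·μ₀ + σ₀²·n·x̄)/(σ² + n·σ₀²) = (70.2244·23.60 + 662.5476·80.94)/2720.4148 = 55283.898584/2720.4148 = 20.3219.

20.3219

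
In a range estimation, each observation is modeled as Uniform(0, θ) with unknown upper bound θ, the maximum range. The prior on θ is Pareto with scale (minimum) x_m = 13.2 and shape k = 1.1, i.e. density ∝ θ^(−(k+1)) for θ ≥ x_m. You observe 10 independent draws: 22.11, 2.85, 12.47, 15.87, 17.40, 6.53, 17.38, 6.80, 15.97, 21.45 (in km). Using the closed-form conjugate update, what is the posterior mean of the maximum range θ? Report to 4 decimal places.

A Pareto(scale x_m, shape k) prior on the upper bound θ of Uniform(0, θ) is conjugate: posterior is Pareto(max(x_m, max xᵢ), k + n).
Sample maximum = 22.11; prior scale x_m = 13.2 → posterior scale = max = 22.11.
Posterior shape = 1.1 + 10 = 11.1.
E[θ|data] = k·x_m/(k−1) = 11.1·22.11/10.1 = 24.2991.

24.2991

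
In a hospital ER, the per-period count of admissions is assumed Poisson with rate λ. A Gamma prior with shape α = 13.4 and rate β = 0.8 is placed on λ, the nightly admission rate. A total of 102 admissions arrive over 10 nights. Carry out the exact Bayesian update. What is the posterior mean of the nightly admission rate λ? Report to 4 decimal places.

With a Gamma(shape α, rate β) prior, the Poisson likelihood is conjugate: the posterior is Gamma(α + ΣXᵢ, β + n).
Posterior: Gamma(α+S, β+n) = Gamma(13.4+102, 0.8+10) = Gamma(115.4, 10.8).
Posterior mean = α/β = 115.4/10.8 = 10.6852.

10.6852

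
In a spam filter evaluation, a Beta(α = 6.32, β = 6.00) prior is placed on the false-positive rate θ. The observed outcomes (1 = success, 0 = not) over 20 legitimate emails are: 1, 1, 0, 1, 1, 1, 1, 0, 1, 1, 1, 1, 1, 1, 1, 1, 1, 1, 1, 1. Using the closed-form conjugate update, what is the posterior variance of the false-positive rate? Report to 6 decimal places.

The Beta prior is conjugate to a Binomial/Bernoulli likelihood; the update adds successes to α and failures to β.
Posterior: Beta(α+k, β+n−k) = Beta(6.32+18, 6.00+2) = Beta(24.32, 8.00).
Var = αβ/((α+β)²(α+β+1)) = 24.32·8.00/(32.32²·33.32) = 0.005590.

0.005590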